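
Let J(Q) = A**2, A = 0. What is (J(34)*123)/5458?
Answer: 0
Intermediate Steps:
J(Q) = 0 (J(Q) = 0**2 = 0)
(J(34)*123)/5458 = (0*123)/5458 = 0*(1/5458) = 0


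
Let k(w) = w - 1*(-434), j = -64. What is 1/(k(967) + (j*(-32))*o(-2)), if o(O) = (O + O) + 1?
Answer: -1/4743 ≈ -0.00021084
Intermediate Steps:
k(w) = 434 + w (k(w) = w + 434 = 434 + w)
o(O) = 1 + 2*O (o(O) = 2*O + 1 = 1 + 2*O)
1/(k(967) + (j*(-32))*o(-2)) = 1/((434 + 967) + (-64*(-32))*(1 + 2*(-2))) = 1/(1401 + 2048*(1 - 4)) = 1/(1401 + 2048*(-3)) = 1/(1401 - 6144) = 1/(-4743) = -1/4743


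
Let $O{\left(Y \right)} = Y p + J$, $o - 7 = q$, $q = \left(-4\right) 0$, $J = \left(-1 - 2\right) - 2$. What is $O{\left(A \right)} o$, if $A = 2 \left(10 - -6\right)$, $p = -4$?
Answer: $-931$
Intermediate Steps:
$J = -5$ ($J = -3 - 2 = -5$)
$A = 32$ ($A = 2 \left(10 + 6\right) = 2 \cdot 16 = 32$)
$q = 0$
$o = 7$ ($o = 7 + 0 = 7$)
$O{\left(Y \right)} = -5 - 4 Y$ ($O{\left(Y \right)} = Y \left(-4\right) - 5 = - 4 Y - 5 = -5 - 4 Y$)
$O{\left(A \right)} o = \left(-5 - 128\right) 7 = \left(-133\right) 7 = -931$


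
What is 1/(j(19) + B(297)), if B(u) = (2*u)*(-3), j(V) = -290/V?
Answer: -19/34148 ≈ -0.00055640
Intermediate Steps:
B(u) = -6*u
1/(j(19) + B(297)) = 1/(-290/19 - 6*297) = 1/(-290*1/19 - 1782) = 1/(-290/19 - 1782) = 1/(-34148/19) = -19/34148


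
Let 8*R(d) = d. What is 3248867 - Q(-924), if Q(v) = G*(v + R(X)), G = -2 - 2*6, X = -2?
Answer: 6471855/2 ≈ 3.2359e+6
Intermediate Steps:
R(d) = d/8
G = -14 (G = -2 - 12 = -14)
Q(v) = 7/2 - 14*v (Q(v) = -14*(v + (⅛)*(-2)) = -14*(v - ¼) = -14*(-¼ + v) = 7/2 - 14*v)
3248867 - Q(-924) = 3248867 - (7/2 - 14*(-924)) = 3248867 - (7/2 + 12936) = 3248867 - 1*25879/2 = 3248867 - 25879/2 = 6471855/2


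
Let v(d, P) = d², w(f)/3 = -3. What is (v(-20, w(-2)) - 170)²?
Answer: 52900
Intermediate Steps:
w(f) = -9 (w(f) = 3*(-3) = -9)
(v(-20, w(-2)) - 170)² = ((-20)² - 170)² = (400 - 170)² = 230² = 52900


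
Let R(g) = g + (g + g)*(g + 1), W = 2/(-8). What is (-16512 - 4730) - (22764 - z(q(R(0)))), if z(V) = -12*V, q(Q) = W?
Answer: -44003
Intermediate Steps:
W = -1/4 (W = 2*(-1/8) = -1/4 ≈ -0.25000)
R(g) = g + 2*g*(1 + g) (R(g) = g + (2*g)*(1 + g) = g + 2*g*(1 + g))
q(Q) = -1/4
(-16512 - 4730) - (22764 - z(q(R(0)))) = (-16512 - 4730) - (22764 - (-12)*(-1)/4) = -21242 - (22764 - 1*3) = -21242 - (22764 - 3) = -21242 - 1*22761 = -21242 - 22761 = -44003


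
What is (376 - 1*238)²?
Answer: 19044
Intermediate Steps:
(376 - 1*238)² = (376 - 238)² = 138² = 19044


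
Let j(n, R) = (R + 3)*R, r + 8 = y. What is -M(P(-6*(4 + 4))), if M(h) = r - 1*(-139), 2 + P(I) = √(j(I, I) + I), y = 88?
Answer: -219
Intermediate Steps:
r = 80 (r = -8 + 88 = 80)
j(n, R) = R*(3 + R) (j(n, R) = (3 + R)*R = R*(3 + R))
P(I) = -2 + √(I + I*(3 + I)) (P(I) = -2 + √(I*(3 + I) + I) = -2 + √(I + I*(3 + I)))
M(h) = 219 (M(h) = 80 - 1*(-139) = 80 + 139 = 219)
-M(P(-6*(4 + 4))) = -1*219 = -219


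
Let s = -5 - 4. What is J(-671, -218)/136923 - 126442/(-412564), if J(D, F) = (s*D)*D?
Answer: -275744372225/9414916762 ≈ -29.288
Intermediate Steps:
s = -9
J(D, F) = -9*D**2 (J(D, F) = (-9*D)*D = -9*D**2)
J(-671, -218)/136923 - 126442/(-412564) = -9*(-671)**2/136923 - 126442/(-412564) = -9*450241*(1/136923) - 126442*(-1/412564) = -4052169*1/136923 + 63221/206282 = -1350723/45641 + 63221/206282 = -275744372225/9414916762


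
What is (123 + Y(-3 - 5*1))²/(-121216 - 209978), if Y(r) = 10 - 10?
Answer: -5043/110398 ≈ -0.045680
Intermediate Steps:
Y(r) = 0
(123 + Y(-3 - 5*1))²/(-121216 - 209978) = (123 + 0)²/(-121216 - 209978) = 123²/(-331194) = 15129*(-1/331194) = -5043/110398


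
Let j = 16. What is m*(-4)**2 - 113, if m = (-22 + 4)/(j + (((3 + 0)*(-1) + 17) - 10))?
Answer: -637/5 ≈ -127.40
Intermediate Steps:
m = -9/10 (m = (-22 + 4)/(16 + (((3 + 0)*(-1) + 17) - 10)) = -18/(16 + ((3*(-1) + 17) - 10)) = -18/(16 + ((-3 + 17) - 10)) = -18/(16 + (14 - 10)) = -18/(16 + 4) = -18/20 = -18*1/20 = -9/10 ≈ -0.90000)
m*(-4)**2 - 113 = -9/10*(-4)**2 - 113 = -9/10*16 - 113 = -72/5 - 113 = -637/5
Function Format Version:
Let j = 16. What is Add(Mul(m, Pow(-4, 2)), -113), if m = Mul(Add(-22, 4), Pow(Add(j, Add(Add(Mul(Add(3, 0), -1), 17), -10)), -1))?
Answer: Rational(-637, 5) ≈ -127.40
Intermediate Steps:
m = Rational(-9, 10) (m = Mul(Add(-22, 4), Pow(Add(16, Add(Add(Mul(Add(3, 0), -1), 17), -10)), -1)) = Mul(-18, Pow(Add(16, Add(Add(Mul(3, -1), 17), -10)), -1)) = Mul(-18, Pow(Add(16, Add(Add(-3, 17), -10)), -1)) = Mul(-18, Pow(Add(16, Add(14, -10)), -1)) = Mul(-18, Pow(Add(16, 4), -1)) = Mul(-18, Pow(20, -1)) = Mul(-18, Rational(1, 20)) = Rational(-9, 10) ≈ -0.90000)
Add(Mul(m, Pow(-4, 2)), -113) = Add(Mul(Rational(-9, 10), Pow(-4, 2)), -113) = Add(Mul(Rational(-9, 10), 16), -113) = Add(Rational(-72, 5), -113) = Rational(-637, 5)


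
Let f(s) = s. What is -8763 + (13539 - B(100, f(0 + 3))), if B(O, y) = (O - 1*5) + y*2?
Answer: 4675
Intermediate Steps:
B(O, y) = -5 + O + 2*y (B(O, y) = (O - 5) + 2*y = (-5 + O) + 2*y = -5 + O + 2*y)
-8763 + (13539 - B(100, f(0 + 3))) = -8763 + (13539 - (-5 + 100 + 2*(0 + 3))) = -8763 + (13539 - (-5 + 100 + 2*3)) = -8763 + (13539 - (-5 + 100 + 6)) = -8763 + (13539 - 1*101) = -8763 + (13539 - 101) = -8763 + 13438 = 4675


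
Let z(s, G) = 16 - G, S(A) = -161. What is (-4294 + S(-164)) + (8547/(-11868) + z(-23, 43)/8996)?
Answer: -9910691281/2224261 ≈ -4455.7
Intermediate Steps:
(-4294 + S(-164)) + (8547/(-11868) + z(-23, 43)/8996) = (-4294 - 161) + (8547/(-11868) + (16 - 1*43)/8996) = -4455 + (8547*(-1/11868) + (16 - 43)*(1/8996)) = -4455 + (-2849/3956 - 27*1/8996) = -4455 + (-2849/3956 - 27/8996) = -4455 - 1608526/2224261 = -9910691281/2224261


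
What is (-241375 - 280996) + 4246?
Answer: -518125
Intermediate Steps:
(-241375 - 280996) + 4246 = -522371 + 4246 = -518125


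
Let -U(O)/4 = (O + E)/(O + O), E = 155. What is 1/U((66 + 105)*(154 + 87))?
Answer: -41211/82732 ≈ -0.49813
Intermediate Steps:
U(O) = -2*(155 + O)/O (U(O) = -4*(O + 155)/(O + O) = -4*(155 + O)/(2*O) = -4*(155 + O)*1/(2*O) = -2*(155 + O)/O)
1/U((66 + 105)*(154 + 87)) = 1/(-2 - 310*1/((66 + 105)*(154 + 87))) = 1/(-2 - 310/(171*241)) = 1/(-2 - 310/41211) = 1/(-82732/41211) = -41211/82732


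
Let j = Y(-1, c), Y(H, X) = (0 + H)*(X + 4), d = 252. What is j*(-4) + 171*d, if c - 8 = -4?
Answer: 43124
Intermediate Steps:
c = 4 (c = 8 - 4 = 4)
Y(H, X) = H*(4 + X)
j = -8 (j = -(4 + 4) = -1*8 = -8)
j*(-4) + 171*d = -8*(-4) + 171*252 = 32 + 43092 = 43124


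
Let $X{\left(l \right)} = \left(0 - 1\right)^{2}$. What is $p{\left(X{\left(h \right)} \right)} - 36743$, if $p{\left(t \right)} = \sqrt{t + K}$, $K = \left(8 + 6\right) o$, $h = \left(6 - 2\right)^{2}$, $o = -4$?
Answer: $-36743 + i \sqrt{55} \approx -36743.0 + 7.4162 i$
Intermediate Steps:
$h = 16$ ($h = 4^{2} = 16$)
$K = -56$ ($K = \left(8 + 6\right) \left(-4\right) = 14 \left(-4\right) = -56$)
$X{\left(l \right)} = 1$ ($X{\left(l \right)} = \left(0 - 1\right)^{2} = \left(-1\right)^{2} = 1$)
$p{\left(t \right)} = \sqrt{-56 + t}$ ($p{\left(t \right)} = \sqrt{t - 56} = \sqrt{-56 + t}$)
$p{\left(X{\left(h \right)} \right)} - 36743 = \sqrt{-56 + 1} - 36743 = \sqrt{-55} - 36743 = i \sqrt{55} - 36743 = -36743 + i \sqrt{55}$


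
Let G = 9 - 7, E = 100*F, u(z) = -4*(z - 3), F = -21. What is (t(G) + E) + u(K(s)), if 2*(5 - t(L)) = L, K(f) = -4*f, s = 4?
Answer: -2020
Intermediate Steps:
u(z) = 12 - 4*z (u(z) = -4*(-3 + z) = 12 - 4*z)
E = -2100 (E = 100*(-21) = -2100)
G = 2
t(L) = 5 - L/2
(t(G) + E) + u(K(s)) = ((5 - 1/2*2) - 2100) + (12 - (-16)*4) = ((5 - 1) - 2100) + (12 - 4*(-16)) = (4 - 2100) + (12 + 64) = -2096 + 76 = -2020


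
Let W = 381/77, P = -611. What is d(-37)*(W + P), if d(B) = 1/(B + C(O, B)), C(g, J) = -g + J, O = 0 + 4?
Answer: 23333/3003 ≈ 7.7699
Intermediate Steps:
O = 4
C(g, J) = J - g
d(B) = 1/(-4 + 2*B) (d(B) = 1/(B + (B - 1*4)) = 1/(B + (B - 4)) = 1/(B + (-4 + B)) = 1/(-4 + 2*B))
W = 381/77 (W = 381*(1/77) = 381/77 ≈ 4.9481)
d(-37)*(W + P) = (1/(2*(-2 - 37)))*(381/77 - 611) = ((½)/(-39))*(-46666/77) = ((½)*(-1/39))*(-46666/77) = -1/78*(-46666/77) = 23333/3003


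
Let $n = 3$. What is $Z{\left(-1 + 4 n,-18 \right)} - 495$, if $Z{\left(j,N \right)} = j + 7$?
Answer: $-477$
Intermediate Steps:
$Z{\left(j,N \right)} = 7 + j$
$Z{\left(-1 + 4 n,-18 \right)} - 495 = \left(7 + \left(-1 + 4 \cdot 3\right)\right) - 495 = \left(7 + \left(-1 + 12\right)\right) - 495 = \left(7 + 11\right) - 495 = 18 - 495 = -477$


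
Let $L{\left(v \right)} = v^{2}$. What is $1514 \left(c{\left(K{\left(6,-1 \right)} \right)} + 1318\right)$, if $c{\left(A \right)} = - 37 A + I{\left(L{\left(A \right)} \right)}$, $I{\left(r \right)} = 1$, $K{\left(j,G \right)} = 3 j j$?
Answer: $-4052978$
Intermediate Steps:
$K{\left(j,G \right)} = 3 j^{2}$
$c{\left(A \right)} = 1 - 37 A$ ($c{\left(A \right)} = - 37 A + 1 = 1 - 37 A$)
$1514 \left(c{\left(K{\left(6,-1 \right)} \right)} + 1318\right) = 1514 \left(\left(1 - 37 \cdot 3 \cdot 6^{2}\right) + 1318\right) = 1514 \left(\left(1 - 37 \cdot 3 \cdot 36\right) + 1318\right) = 1514 \left(\left(1 - 3996\right) + 1318\right) = 1514 \left(-3995 + 1318\right) = 1514 \left(-2677\right) = -4052978$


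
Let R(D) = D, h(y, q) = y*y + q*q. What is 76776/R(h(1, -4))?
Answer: 76776/17 ≈ 4516.2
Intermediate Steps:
h(y, q) = q**2 + y**2 (h(y, q) = y**2 + q**2 = q**2 + y**2)
76776/R(h(1, -4)) = 76776/((-4)**2 + 1**2) = 76776/(16 + 1) = 76776/17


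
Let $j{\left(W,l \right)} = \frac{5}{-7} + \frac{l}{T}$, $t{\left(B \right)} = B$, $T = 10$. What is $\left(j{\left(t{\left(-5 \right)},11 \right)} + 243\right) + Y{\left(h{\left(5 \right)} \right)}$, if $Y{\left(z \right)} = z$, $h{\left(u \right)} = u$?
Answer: $\frac{17387}{70} \approx 248.39$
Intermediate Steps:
$j{\left(W,l \right)} = - \frac{5}{7} + \frac{l}{10}$ ($j{\left(W,l \right)} = \frac{5}{-7} + \frac{l}{10} = 5 \left(- \frac{1}{7}\right) + l \frac{1}{10} = - \frac{5}{7} + \frac{l}{10}$)
$\left(j{\left(t{\left(-5 \right)},11 \right)} + 243\right) + Y{\left(h{\left(5 \right)} \right)} = \left(\left(- \frac{5}{7} + \frac{1}{10} \cdot 11\right) + 243\right) + 5 = \left(\left(- \frac{5}{7} + \frac{11}{10}\right) + 243\right) + 5 = \left(\frac{27}{70} + 243\right) + 5 = \frac{17037}{70} + 5 = \frac{17387}{70}$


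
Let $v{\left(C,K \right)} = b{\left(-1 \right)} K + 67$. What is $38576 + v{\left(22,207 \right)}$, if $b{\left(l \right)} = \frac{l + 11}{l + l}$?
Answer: $37608$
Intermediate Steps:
$b{\left(l \right)} = \frac{11 + l}{2 l}$
$v{\left(C,K \right)} = 67 - 5 K$ ($v{\left(C,K \right)} = \frac{11 - 1}{2 \left(-1\right)} K + 67 = \frac{1}{2} \left(-1\right) 10 K + 67 = - 5 K + 67 = 67 - 5 K$)
$38576 + v{\left(22,207 \right)} = 38576 + \left(67 - 1035\right) = 38576 - 968 = 37608$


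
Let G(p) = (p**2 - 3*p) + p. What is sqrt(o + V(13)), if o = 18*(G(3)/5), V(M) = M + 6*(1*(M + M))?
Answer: sqrt(4495)/5 ≈ 13.409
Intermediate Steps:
G(p) = p**2 - 2*p
V(M) = 13*M (V(M) = M + 6*(1*(2*M)) = M + 6*(2*M) = M + 12*M = 13*M)
o = 54/5 (o = 18*((3*(-2 + 3))/5) = 18*((3*1)*(1/5)) = 18*(3*(1/5)) = 18*(3/5) = 54/5 ≈ 10.800)
sqrt(o + V(13)) = sqrt(54/5 + 13*13) = sqrt(54/5 + 169) = sqrt(899/5) = sqrt(4495)/5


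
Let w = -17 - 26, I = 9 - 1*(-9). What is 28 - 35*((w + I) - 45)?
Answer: 2478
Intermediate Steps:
I = 18 (I = 9 + 9 = 18)
w = -43
28 - 35*((w + I) - 45) = 28 - 35*((-43 + 18) - 45) = 28 - 35*(-25 - 45) = 28 - 35*(-70) = 28 + 2450 = 2478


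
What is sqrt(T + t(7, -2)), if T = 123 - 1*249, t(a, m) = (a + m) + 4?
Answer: 3*I*sqrt(13) ≈ 10.817*I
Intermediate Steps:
t(a, m) = 4 + a + m
T = -126 (T = 123 - 249 = -126)
sqrt(T + t(7, -2)) = sqrt(-126 + (4 + 7 - 2)) = sqrt(-126 + 9) = sqrt(-117) = 3*I*sqrt(13)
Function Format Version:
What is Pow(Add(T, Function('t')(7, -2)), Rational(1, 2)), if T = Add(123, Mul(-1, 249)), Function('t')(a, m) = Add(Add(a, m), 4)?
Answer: Mul(3, I, Pow(13, Rational(1, 2))) ≈ Mul(10.817, I)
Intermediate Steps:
Function('t')(a, m) = Add(4, a, m)
T = -126 (T = Add(123, -249) = -126)
Pow(Add(T, Function('t')(7, -2)), Rational(1, 2)) = Pow(Add(-126, Add(4, 7, -2)), Rational(1, 2)) = Pow(Add(-126, 9), Rational(1, 2)) = Pow(-117, Rational(1, 2)) = Mul(3, I, Pow(13, Rational(1, 2)))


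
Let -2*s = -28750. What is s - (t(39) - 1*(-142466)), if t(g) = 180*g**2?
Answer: -401871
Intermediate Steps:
s = 14375 (s = -1/2*(-28750) = 14375)
s - (t(39) - 1*(-142466)) = 14375 - (180*39**2 - 1*(-142466)) = 14375 - (180*1521 + 142466) = 14375 - (273780 + 142466) = 14375 - 1*416246 = 14375 - 416246 = -401871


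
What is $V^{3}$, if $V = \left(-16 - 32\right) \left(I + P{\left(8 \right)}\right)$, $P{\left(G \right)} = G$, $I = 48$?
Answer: $-19421724672$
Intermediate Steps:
$V = -2688$ ($V = \left(-16 - 32\right) \left(48 + 8\right) = \left(-48\right) 56 = -2688$)
$V^{3} = \left(-2688\right)^{3} = -19421724672$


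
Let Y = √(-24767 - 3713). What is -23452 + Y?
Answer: -23452 + 8*I*√445 ≈ -23452.0 + 168.76*I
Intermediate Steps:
Y = 8*I*√445 (Y = √(-28480) = 8*I*√445 ≈ 168.76*I)
-23452 + Y = -23452 + 8*I*√445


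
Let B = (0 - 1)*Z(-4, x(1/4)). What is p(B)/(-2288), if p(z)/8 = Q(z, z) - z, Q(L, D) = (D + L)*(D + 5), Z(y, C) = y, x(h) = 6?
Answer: -34/143 ≈ -0.23776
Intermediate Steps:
Q(L, D) = (5 + D)*(D + L) (Q(L, D) = (D + L)*(5 + D) = (5 + D)*(D + L))
B = 4 (B = (0 - 1)*(-4) = -1*(-4) = 4)
p(z) = 16*z² + 72*z (p(z) = 8*((z² + 5*z + 5*z + z*z) - z) = 8*((z² + 5*z + 5*z + z²) - z) = 8*((2*z² + 10*z) - z) = 8*(2*z² + 9*z) = 16*z² + 72*z)
p(B)/(-2288) = (8*4*(9 + 2*4))/(-2288) = (8*4*(9 + 8))*(-1/2288) = (8*4*17)*(-1/2288) = 544*(-1/2288) = -34/143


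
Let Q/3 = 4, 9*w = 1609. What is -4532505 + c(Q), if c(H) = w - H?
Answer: -40791044/9 ≈ -4.5323e+6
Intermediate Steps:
w = 1609/9 (w = (1/9)*1609 = 1609/9 ≈ 178.78)
Q = 12 (Q = 3*4 = 12)
c(H) = 1609/9 - H
-4532505 + c(Q) = -4532505 + (1609/9 - 1*12) = -4532505 + (1609/9 - 12) = -4532505 + 1501/9 = -40791044/9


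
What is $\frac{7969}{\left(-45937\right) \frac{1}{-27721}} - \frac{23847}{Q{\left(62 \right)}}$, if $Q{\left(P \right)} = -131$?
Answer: $\frac{30034492658}{6017747} \approx 4991.0$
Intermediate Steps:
$\frac{7969}{\left(-45937\right) \frac{1}{-27721}} - \frac{23847}{Q{\left(62 \right)}} = \frac{7969}{\left(-45937\right) \frac{1}{-27721}} - \frac{23847}{-131} = \frac{7969}{\left(-45937\right) \left(- \frac{1}{27721}\right)} - - \frac{23847}{131} = \frac{7969}{\frac{45937}{27721}} + \frac{23847}{131} = 7969 \cdot \frac{27721}{45937} + \frac{23847}{131} = \frac{220908649}{45937} + \frac{23847}{131} = \frac{30034492658}{6017747}$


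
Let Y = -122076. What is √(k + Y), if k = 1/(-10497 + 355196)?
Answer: 19*I*√40179371178457/344699 ≈ 349.39*I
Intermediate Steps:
k = 1/344699 ≈ 2.9011e-6
√(k + Y) = √(1/344699 - 122076) = √(-42079475123/344699) = 19*I*√40179371178457/344699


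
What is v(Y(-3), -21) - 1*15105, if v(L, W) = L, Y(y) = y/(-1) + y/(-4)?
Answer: -60405/4 ≈ -15101.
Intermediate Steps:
Y(y) = -5*y/4 (Y(y) = y*(-1) + y*(-1/4) = -y - y/4 = -5*y/4)
v(Y(-3), -21) - 1*15105 = -5/4*(-3) - 1*15105 = 15/4 - 15105 = -60405/4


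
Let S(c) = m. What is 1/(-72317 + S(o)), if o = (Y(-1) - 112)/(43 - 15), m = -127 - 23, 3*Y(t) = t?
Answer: -1/72467 ≈ -1.3799e-5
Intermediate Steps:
Y(t) = t/3
m = -150
o = -337/84 (o = ((⅓)*(-1) - 112)/(43 - 15) = (-⅓ - 112)/28 = -337/3*1/28 = -337/84 ≈ -4.0119)
S(c) = -150
1/(-72317 + S(o)) = 1/(-72317 - 150) = 1/(-72467) = -1/72467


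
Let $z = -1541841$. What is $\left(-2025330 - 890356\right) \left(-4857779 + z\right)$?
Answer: $18659282439320$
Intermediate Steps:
$\left(-2025330 - 890356\right) \left(-4857779 + z\right) = \left(-2025330 - 890356\right) \left(-4857779 - 1541841\right) = \left(-2915686\right) \left(-6399620\right) = 18659282439320$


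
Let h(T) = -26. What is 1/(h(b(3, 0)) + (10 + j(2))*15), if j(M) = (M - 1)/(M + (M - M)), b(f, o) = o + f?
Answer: 2/263 ≈ 0.0076046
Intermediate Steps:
b(f, o) = f + o
j(M) = (-1 + M)/M (j(M) = (-1 + M)/(M + 0) = (-1 + M)/M)
1/(h(b(3, 0)) + (10 + j(2))*15) = 1/(-26 + (10 + (-1 + 2)/2)*15) = 1/(-26 + (10 + (½)*1)*15) = 1/(-26 + (10 + ½)*15) = 1/(-26 + (21/2)*15) = 1/(-26 + 315/2) = 1/(263/2) = 2/263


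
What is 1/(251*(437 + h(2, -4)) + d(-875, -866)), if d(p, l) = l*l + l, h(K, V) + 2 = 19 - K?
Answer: 1/862542 ≈ 1.1594e-6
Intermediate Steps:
h(K, V) = 17 - K (h(K, V) = -2 + (19 - K) = 17 - K)
d(p, l) = l + l**2 (d(p, l) = l**2 + l = l + l**2)
1/(251*(437 + h(2, -4)) + d(-875, -866)) = 1/(251*(437 + (17 - 1*2)) - 866*(1 - 866)) = 1/(251*(437 + (17 - 2)) - 866*(-865)) = 1/(251*(437 + 15) + 749090) = 1/(251*452 + 749090) = 1/(113452 + 749090) = 1/862542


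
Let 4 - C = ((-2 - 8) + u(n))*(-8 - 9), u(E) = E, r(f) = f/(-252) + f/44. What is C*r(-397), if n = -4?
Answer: 134186/77 ≈ 1742.7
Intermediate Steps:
r(f) = 13*f/693 (r(f) = f*(-1/252) + f*(1/44) = -f/252 + f/44 = 13*f/693)
C = -234 (C = 4 - ((-2 - 8) - 4)*(-8 - 9) = 4 - (-10 - 4)*(-17) = 4 - (-14)*(-17) = 4 - 1*238 = 4 - 238 = -234)
C*r(-397) = -338*(-397)/77 = -234*(-5161/693) = 134186/77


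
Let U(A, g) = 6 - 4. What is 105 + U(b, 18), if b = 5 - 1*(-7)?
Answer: 107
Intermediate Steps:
b = 12 (b = 5 + 7 = 12)
U(A, g) = 2
105 + U(b, 18) = 105 + 2 = 107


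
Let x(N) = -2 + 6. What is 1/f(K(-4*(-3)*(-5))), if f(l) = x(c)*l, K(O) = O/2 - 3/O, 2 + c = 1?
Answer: -5/599 ≈ -0.0083472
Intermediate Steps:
c = -1 (c = -2 + 1 = -1)
x(N) = 4
K(O) = O/2 - 3/O (K(O) = O*(½) - 3/O = O/2 - 3/O)
f(l) = 4*l
1/f(K(-4*(-3)*(-5))) = 1/(4*((-4*(-3)*(-5))/2 - 3/(-4*(-3)*(-5)))) = 1/(4*((12*(-5))/2 - 3/(12*(-5)))) = 1/(4*((½)*(-60) - 3/(-60))) = 1/(4*(-30 - 3*(-1/60))) = 1/(4*(-30 + 1/20)) = 1/(4*(-599/20)) = 1/(-599/5) = -5/599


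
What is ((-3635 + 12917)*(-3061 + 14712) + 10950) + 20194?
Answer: 108175726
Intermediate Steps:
((-3635 + 12917)*(-3061 + 14712) + 10950) + 20194 = (9282*11651 + 10950) + 20194 = (108144582 + 10950) + 20194 = 108155532 + 20194 = 108175726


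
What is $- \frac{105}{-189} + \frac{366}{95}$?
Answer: $\frac{3769}{855} \approx 4.4082$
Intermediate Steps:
$- \frac{105}{-189} + \frac{366}{95} = \left(-105\right) \left(- \frac{1}{189}\right) + 366 \cdot \frac{1}{95} = \frac{5}{9} + \frac{366}{95} = \frac{3769}{855}$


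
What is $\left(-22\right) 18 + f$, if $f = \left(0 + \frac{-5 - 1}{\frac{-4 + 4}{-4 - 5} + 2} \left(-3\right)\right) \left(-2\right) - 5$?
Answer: $-419$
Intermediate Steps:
$f = -23$ ($f = \left(0 + - \frac{6}{\frac{0}{-9} + 2} \left(-3\right)\right) \left(-2\right) - 5 = \left(0 + - \frac{6}{0 \left(- \frac{1}{9}\right) + 2} \left(-3\right)\right) \left(-2\right) - 5 = \left(0 + - \frac{6}{0 + 2} \left(-3\right)\right) \left(-2\right) - 5 = \left(0 + - \frac{6}{2} \left(-3\right)\right) \left(-2\right) - 5 = \left(0 + \left(-6\right) \frac{1}{2} \left(-3\right)\right) \left(-2\right) - 5 = \left(0 - -9\right) \left(-2\right) - 5 = \left(0 + 9\right) \left(-2\right) - 5 = 9 \left(-2\right) - 5 = -18 - 5 = -23$)
$\left(-22\right) 18 + f = \left(-22\right) 18 - 23 = -396 - 23 = -419$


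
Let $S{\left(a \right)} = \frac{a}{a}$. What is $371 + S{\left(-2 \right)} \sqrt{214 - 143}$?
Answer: $371 + \sqrt{71} \approx 379.43$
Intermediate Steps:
$S{\left(a \right)} = 1$
$371 + S{\left(-2 \right)} \sqrt{214 - 143} = 371 + 1 \sqrt{214 - 143} = 371 + 1 \sqrt{71} = 371 + \sqrt{71}$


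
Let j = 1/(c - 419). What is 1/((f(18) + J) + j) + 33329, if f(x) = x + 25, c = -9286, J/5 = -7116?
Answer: 11494725015089/344886586 ≈ 33329.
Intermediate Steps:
J = -35580 (J = 5*(-7116) = -35580)
f(x) = 25 + x
j = -1/9705 (j = 1/(-9286 - 419) = 1/(-9705) = -1/9705 ≈ -0.00010304)
1/((f(18) + J) + j) + 33329 = 1/(((25 + 18) - 35580) - 1/9705) + 33329 = 1/((43 - 35580) - 1/9705) + 33329 = 1/(-35537 - 1/9705) + 33329 = 1/(-344886586/9705) + 33329 = -9705/344886586 + 33329 = 11494725015089/344886586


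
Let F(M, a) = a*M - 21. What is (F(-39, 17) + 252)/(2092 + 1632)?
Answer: -108/931 ≈ -0.11600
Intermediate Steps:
F(M, a) = -21 + M*a (F(M, a) = M*a - 21 = -21 + M*a)
(F(-39, 17) + 252)/(2092 + 1632) = ((-21 - 39*17) + 252)/(2092 + 1632) = ((-21 - 663) + 252)/3724 = (-684 + 252)*(1/3724) = -432*1/3724 = -108/931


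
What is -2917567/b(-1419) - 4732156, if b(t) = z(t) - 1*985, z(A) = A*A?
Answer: -9523826511423/2012576 ≈ -4.7322e+6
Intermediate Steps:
z(A) = A²
b(t) = -985 + t² (b(t) = t² - 1*985 = t² - 985 = -985 + t²)
-2917567/b(-1419) - 4732156 = -2917567/(-985 + (-1419)²) - 4732156 = -2917567/(-985 + 2013561) - 4732156 = -2917567/2012576 - 4732156 = -9523826511423/2012576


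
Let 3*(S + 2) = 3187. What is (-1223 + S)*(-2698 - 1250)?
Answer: 642208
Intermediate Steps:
S = 3181/3 (S = -2 + (⅓)*3187 = -2 + 3187/3 = 3181/3 ≈ 1060.3)
(-1223 + S)*(-2698 - 1250) = (-1223 + 3181/3)*(-2698 - 1250) = -488/3*(-3948) = 642208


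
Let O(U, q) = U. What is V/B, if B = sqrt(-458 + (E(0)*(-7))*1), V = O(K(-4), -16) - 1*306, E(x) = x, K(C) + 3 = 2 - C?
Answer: 303*I*sqrt(458)/458 ≈ 14.158*I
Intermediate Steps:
K(C) = -1 - C (K(C) = -3 + (2 - C) = -1 - C)
V = -303 (V = (-1 - 1*(-4)) - 1*306 = (-1 + 4) - 306 = 3 - 306 = -303)
B = I*sqrt(458) (B = sqrt(-458 + (0*(-7))*1) = sqrt(-458 + 0*1) = sqrt(-458 + 0) = sqrt(-458) = I*sqrt(458) ≈ 21.401*I)
V/B = -303*(-I*sqrt(458)/458) = -(-303)*I*sqrt(458)/458 = 303*I*sqrt(458)/458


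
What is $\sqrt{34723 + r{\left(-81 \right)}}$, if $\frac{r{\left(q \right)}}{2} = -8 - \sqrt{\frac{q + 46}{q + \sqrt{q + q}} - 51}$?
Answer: $\frac{\sqrt{312363 - 6 \sqrt{\frac{-4096 + 459 i \sqrt{2}}{9 - i \sqrt{2}}}}}{3} \approx 186.3 - 0.038175 i$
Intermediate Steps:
$r{\left(q \right)} = -16 - 2 \sqrt{-51 + \frac{46 + q}{q + \sqrt{2} \sqrt{q}}}$ ($r{\left(q \right)} = 2 \left(-8 - \sqrt{\frac{q + 46}{q + \sqrt{q + q}} - 51}\right) = 2 \left(-8 - \sqrt{\frac{46 + q}{q + \sqrt{2 q}} - 51}\right) = 2 \left(-8 - \sqrt{\frac{46 + q}{q + \sqrt{2} \sqrt{q}} - 51}\right) = 2 \left(-8 - \sqrt{-51 + \frac{46 + q}{q + \sqrt{2} \sqrt{q}}}\right) = -16 - 2 \sqrt{-51 + \frac{46 + q}{q + \sqrt{2} \sqrt{q}}}$)
$\sqrt{34723 + r{\left(-81 \right)}} = \sqrt{34723 - \left(16 + 2 \sqrt{- \frac{-46 + 50 \left(-81\right) + 51 \sqrt{2} \sqrt{-81}}{-81 + \sqrt{2} \sqrt{-81}}}\right)} = \sqrt{34723 - \left(16 + 2 \sqrt{- \frac{-46 - 4050 + 51 \sqrt{2} \cdot 9 i}{-81 + \sqrt{2} \cdot 9 i}}\right)} = \sqrt{34723 - \left(16 + 2 \sqrt{- \frac{-46 - 4050 + 459 i \sqrt{2}}{-81 + 9 i \sqrt{2}}}\right)} = \sqrt{34723 - \left(16 + 2 \sqrt{- \frac{-4096 + 459 i \sqrt{2}}{-81 + 9 i \sqrt{2}}}\right)} = \sqrt{34707 - 2 \sqrt{- \frac{-4096 + 459 i \sqrt{2}}{-81 + 9 i \sqrt{2}}}}$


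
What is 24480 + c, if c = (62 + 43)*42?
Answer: 28890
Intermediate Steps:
c = 4410 (c = 105*42 = 4410)
24480 + c = 24480 + 4410 = 28890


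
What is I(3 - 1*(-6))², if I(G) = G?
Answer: 81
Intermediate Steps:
I(3 - 1*(-6))² = (3 - 1*(-6))² = (3 + 6)² = 9² = 81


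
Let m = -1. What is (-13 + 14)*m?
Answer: -1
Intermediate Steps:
(-13 + 14)*m = (-13 + 14)*(-1) = 1*(-1) = -1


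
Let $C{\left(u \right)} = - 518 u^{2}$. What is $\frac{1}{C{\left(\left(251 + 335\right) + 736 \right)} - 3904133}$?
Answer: $- \frac{1}{909204445} \approx -1.0999 \cdot 10^{-9}$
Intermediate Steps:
$\frac{1}{C{\left(\left(251 + 335\right) + 736 \right)} - 3904133} = \frac{1}{- 518 \left(\left(251 + 335\right) + 736\right)^{2} - 3904133} = \frac{1}{- 518 \left(586 + 736\right)^{2} - 3904133} = \frac{1}{- 518 \cdot 1322^{2} - 3904133} = \frac{1}{\left(-518\right) 1747684 - 3904133} = \frac{1}{-905300312 - 3904133} = \frac{1}{-909204445} = - \frac{1}{909204445}$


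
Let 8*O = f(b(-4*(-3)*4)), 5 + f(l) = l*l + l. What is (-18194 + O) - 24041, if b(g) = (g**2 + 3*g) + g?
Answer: 5894627/8 ≈ 7.3683e+5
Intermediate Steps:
b(g) = g**2 + 4*g
f(l) = -5 + l + l**2 (f(l) = -5 + (l*l + l) = -5 + (l**2 + l) = -5 + (l + l**2) = -5 + l + l**2)
O = 6232507/8 (O = (-5 + (-4*(-3)*4)*(4 - 4*(-3)*4) + ((-4*(-3)*4)*(4 - 4*(-3)*4))**2)/8 = (-5 + (12*4)*(4 + 12*4) + ((12*4)*(4 + 12*4))**2)/8 = (-5 + 48*(4 + 48) + (48*(4 + 48))**2)/8 = (-5 + 48*52 + (48*52)**2)/8 = (-5 + 2496 + 2496**2)/8 = (-5 + 2496 + 6230016)/8 = (1/8)*6232507 = 6232507/8 ≈ 7.7906e+5)
(-18194 + O) - 24041 = (-18194 + 6232507/8) - 24041 = 6086955/8 - 24041 = 5894627/8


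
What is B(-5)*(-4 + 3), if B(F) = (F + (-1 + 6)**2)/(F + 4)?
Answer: 20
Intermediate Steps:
B(F) = (25 + F)/(4 + F) (B(F) = (F + 5**2)/(4 + F) = (F + 25)/(4 + F) = (25 + F)/(4 + F))
B(-5)*(-4 + 3) = ((25 - 5)/(4 - 5))*(-4 + 3) = (20/(-1))*(-1) = -1*20*(-1) = -20*(-1) = 20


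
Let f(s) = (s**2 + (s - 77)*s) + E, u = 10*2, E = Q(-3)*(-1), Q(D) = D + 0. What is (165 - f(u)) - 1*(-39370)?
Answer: 40272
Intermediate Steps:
Q(D) = D
E = 3 (E = -3*(-1) = 3)
u = 20
f(s) = 3 + s**2 + s*(-77 + s) (f(s) = (s**2 + (s - 77)*s) + 3 = (s**2 + (-77 + s)*s) + 3 = (s**2 + s*(-77 + s)) + 3 = 3 + s**2 + s*(-77 + s))
(165 - f(u)) - 1*(-39370) = (165 - (3 - 77*20 + 2*20**2)) - 1*(-39370) = (165 - (3 - 1540 + 2*400)) + 39370 = (165 - (3 - 1540 + 800)) + 39370 = (165 - 1*(-737)) + 39370 = (165 + 737) + 39370 = 902 + 39370 = 40272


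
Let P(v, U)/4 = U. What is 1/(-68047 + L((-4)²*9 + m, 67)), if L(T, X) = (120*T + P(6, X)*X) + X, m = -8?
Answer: -1/33704 ≈ -2.9670e-5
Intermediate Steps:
P(v, U) = 4*U
L(T, X) = X + 4*X² + 120*T (L(T, X) = (120*T + (4*X)*X) + X = (120*T + 4*X²) + X = (4*X² + 120*T) + X = X + 4*X² + 120*T)
1/(-68047 + L((-4)²*9 + m, 67)) = 1/(-68047 + (67 + 4*67² + 120*((-4)²*9 - 8))) = 1/(-68047 + (67 + 4*4489 + 120*(16*9 - 8))) = 1/(-68047 + (67 + 17956 + 120*(144 - 8))) = 1/(-68047 + (67 + 17956 + 120*136)) = 1/(-68047 + (67 + 17956 + 16320)) = 1/(-68047 + 34343) = 1/(-33704) = -1/33704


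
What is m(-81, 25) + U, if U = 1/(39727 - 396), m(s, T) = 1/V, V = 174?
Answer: 39505/6843594 ≈ 0.0057726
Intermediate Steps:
m(s, T) = 1/174
U = 1/39331 ≈ 2.5425e-5
m(-81, 25) + U = 1/174 + 1/39331 = 39505/6843594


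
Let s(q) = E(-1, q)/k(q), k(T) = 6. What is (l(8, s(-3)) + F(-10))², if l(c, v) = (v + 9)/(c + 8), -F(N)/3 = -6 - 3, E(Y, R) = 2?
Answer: 109561/144 ≈ 760.84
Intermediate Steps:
F(N) = 27 (F(N) = -3*(-6 - 3) = -3*(-9) = 27)
s(q) = ⅓ (s(q) = 2/6 = 2*(⅙) = ⅓)
l(c, v) = (9 + v)/(8 + c)
(l(8, s(-3)) + F(-10))² = ((9 + ⅓)/(8 + 8) + 27)² = ((28/3)/16 + 27)² = ((1/16)*(28/3) + 27)² = (7/12 + 27)² = (331/12)² = 109561/144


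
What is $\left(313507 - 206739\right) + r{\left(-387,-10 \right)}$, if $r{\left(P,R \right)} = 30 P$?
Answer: $95158$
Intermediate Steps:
$\left(313507 - 206739\right) + r{\left(-387,-10 \right)} = \left(313507 - 206739\right) + 30 \left(-387\right) = 106768 - 11610 = 95158$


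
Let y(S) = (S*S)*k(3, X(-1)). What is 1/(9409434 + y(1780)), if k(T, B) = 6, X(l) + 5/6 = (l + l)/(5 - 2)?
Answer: 1/28419834 ≈ 3.5187e-8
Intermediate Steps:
X(l) = -⅚ + 2*l/3 (X(l) = -⅚ + (l + l)/(5 - 2) = -⅚ + (2*l)/3 = -⅚ + (2*l)*(⅓) = -⅚ + 2*l/3)
y(S) = 6*S² (y(S) = (S*S)*6 = S²*6 = 6*S²)
1/(9409434 + y(1780)) = 1/(9409434 + 6*1780²) = 1/(9409434 + 6*3168400) = 1/(9409434 + 19010400) = 1/28419834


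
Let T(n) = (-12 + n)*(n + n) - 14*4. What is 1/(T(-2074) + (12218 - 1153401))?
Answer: 1/7511489 ≈ 1.3313e-7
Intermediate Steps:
T(n) = -56 + 2*n*(-12 + n) (T(n) = (-12 + n)*(2*n) - 56 = 2*n*(-12 + n) - 56 = -56 + 2*n*(-12 + n))
1/(T(-2074) + (12218 - 1153401)) = 1/((-56 - 24*(-2074) + 2*(-2074)²) + (12218 - 1153401)) = 1/((-56 + 49776 + 2*4301476) - 1141183) = 1/((-56 + 49776 + 8602952) - 1141183) = 1/(8652672 - 1141183) = 1/7511489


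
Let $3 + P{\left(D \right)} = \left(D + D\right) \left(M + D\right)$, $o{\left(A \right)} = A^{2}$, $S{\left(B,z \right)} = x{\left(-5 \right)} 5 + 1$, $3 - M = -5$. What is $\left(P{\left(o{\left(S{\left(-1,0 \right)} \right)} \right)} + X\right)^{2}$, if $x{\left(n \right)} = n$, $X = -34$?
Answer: $452566998361$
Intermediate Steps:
$M = 8$ ($M = 3 - -5 = 3 + 5 = 8$)
$S{\left(B,z \right)} = -24$ ($S{\left(B,z \right)} = \left(-5\right) 5 + 1 = -25 + 1 = -24$)
$P{\left(D \right)} = -3 + 2 D \left(8 + D\right)$ ($P{\left(D \right)} = -3 + \left(D + D\right) \left(8 + D\right) = -3 + 2 D \left(8 + D\right)$)
$\left(P{\left(o{\left(S{\left(-1,0 \right)} \right)} \right)} + X\right)^{2} = \left(\left(-3 + 2 \left(\left(-24\right)^{2}\right)^{2} + 16 \left(-24\right)^{2}\right) - 34\right)^{2} = \left(\left(-3 + 2 \cdot 576^{2} + 16 \cdot 576\right) - 34\right)^{2} = \left(\left(-3 + 2 \cdot 331776 + 9216\right) - 34\right)^{2} = \left(\left(-3 + 663552 + 9216\right) - 34\right)^{2} = \left(672765 - 34\right)^{2} = 672731^{2} = 452566998361$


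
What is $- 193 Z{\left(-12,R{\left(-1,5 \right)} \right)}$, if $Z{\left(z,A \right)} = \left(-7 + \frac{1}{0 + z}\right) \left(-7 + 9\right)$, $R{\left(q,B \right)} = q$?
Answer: $\frac{16405}{6} \approx 2734.2$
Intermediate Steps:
$Z{\left(z,A \right)} = -14 + \frac{2}{z}$ ($Z{\left(z,A \right)} = \left(-7 + \frac{1}{z}\right) 2 = -14 + \frac{2}{z}$)
$- 193 Z{\left(-12,R{\left(-1,5 \right)} \right)} = - 193 \left(-14 + \frac{2}{-12}\right) = - 193 \left(-14 + 2 \left(- \frac{1}{12}\right)\right) = - 193 \left(-14 - \frac{1}{6}\right) = \left(-193\right) \left(- \frac{85}{6}\right) = \frac{16405}{6}$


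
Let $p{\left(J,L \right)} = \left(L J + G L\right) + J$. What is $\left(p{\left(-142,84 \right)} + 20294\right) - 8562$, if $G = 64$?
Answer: $5038$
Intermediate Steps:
$p{\left(J,L \right)} = J + 64 L + J L$ ($p{\left(J,L \right)} = \left(L J + 64 L\right) + J = \left(J L + 64 L\right) + J = \left(64 L + J L\right) + J = J + 64 L + J L$)
$\left(p{\left(-142,84 \right)} + 20294\right) - 8562 = \left(\left(-142 + 64 \cdot 84 - 11928\right) + 20294\right) - 8562 = \left(\left(-142 + 5376 - 11928\right) + 20294\right) - 8562 = \left(-6694 + 20294\right) - 8562 = 13600 - 8562 = 5038$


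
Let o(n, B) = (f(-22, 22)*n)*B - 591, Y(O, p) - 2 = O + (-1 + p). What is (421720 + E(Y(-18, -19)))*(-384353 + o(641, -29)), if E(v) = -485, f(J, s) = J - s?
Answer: 182382960420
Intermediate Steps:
Y(O, p) = 1 + O + p (Y(O, p) = 2 + (O + (-1 + p)) = 2 + (-1 + O + p) = 1 + O + p)
o(n, B) = -591 - 44*B*n (o(n, B) = ((-22 - 1*22)*n)*B - 591 = ((-22 - 22)*n)*B - 591 = (-44*n)*B - 591 = -44*B*n - 591 = -591 - 44*B*n)
(421720 + E(Y(-18, -19)))*(-384353 + o(641, -29)) = (421720 - 485)*(-384353 + (-591 - 44*(-29)*641)) = 421235*(-384353 + (-591 + 817916)) = 421235*(-384353 + 817325) = 421235*432972 = 182382960420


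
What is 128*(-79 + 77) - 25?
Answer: -281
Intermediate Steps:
128*(-79 + 77) - 25 = 128*(-2) - 25 = -256 - 25 = -281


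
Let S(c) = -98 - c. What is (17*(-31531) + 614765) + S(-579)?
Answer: 79219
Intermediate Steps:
(17*(-31531) + 614765) + S(-579) = (17*(-31531) + 614765) + (-98 - 1*(-579)) = (-536027 + 614765) + (-98 + 579) = 78738 + 481 = 79219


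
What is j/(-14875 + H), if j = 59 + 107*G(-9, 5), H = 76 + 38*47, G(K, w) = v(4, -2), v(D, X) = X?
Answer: 155/13013 ≈ 0.011911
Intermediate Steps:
G(K, w) = -2
H = 1862 (H = 76 + 1786 = 1862)
j = -155 (j = 59 + 107*(-2) = 59 - 214 = -155)
j/(-14875 + H) = -155/(-14875 + 1862) = -155/(-13013) = -155*(-1/13013) = 155/13013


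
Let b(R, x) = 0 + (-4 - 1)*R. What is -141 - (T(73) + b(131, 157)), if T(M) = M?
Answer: 441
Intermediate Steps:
b(R, x) = -5*R (b(R, x) = 0 - 5*R = -5*R)
-141 - (T(73) + b(131, 157)) = -141 - (73 - 5*131) = -141 - (73 - 655) = -141 - 1*(-582) = -141 + 582 = 441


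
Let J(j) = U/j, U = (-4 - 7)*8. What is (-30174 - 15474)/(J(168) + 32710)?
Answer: -958608/686899 ≈ -1.3956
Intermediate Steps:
U = -88 (U = -11*8 = -88)
J(j) = -88/j
(-30174 - 15474)/(J(168) + 32710) = (-30174 - 15474)/(-88/168 + 32710) = -45648/(-88*1/168 + 32710) = -45648/(-11/21 + 32710) = -45648/686899/21 = -45648*21/686899 = -958608/686899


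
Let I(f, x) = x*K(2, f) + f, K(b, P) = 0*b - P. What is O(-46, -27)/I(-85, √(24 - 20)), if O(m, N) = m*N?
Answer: 1242/85 ≈ 14.612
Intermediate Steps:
O(m, N) = N*m
K(b, P) = -P (K(b, P) = 0 - P = -P)
I(f, x) = f - f*x (I(f, x) = x*(-f) + f = -f*x + f = f - f*x)
O(-46, -27)/I(-85, √(24 - 20)) = (-27*(-46))/((-85*(1 - √(24 - 20)))) = 1242/((-85*(1 - √4))) = 1242/((-85*(1 - 1*2))) = 1242/((-85*(1 - 2))) = 1242/((-85*(-1))) = 1242/85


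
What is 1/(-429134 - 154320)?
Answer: -1/583454 ≈ -1.7139e-6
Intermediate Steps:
1/(-429134 - 154320) = 1/(-583454) = -1/583454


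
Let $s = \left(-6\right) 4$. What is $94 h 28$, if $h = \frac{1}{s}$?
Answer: $- \frac{329}{3} \approx -109.67$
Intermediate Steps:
$s = -24$
$h = - \frac{1}{24}$ ($h = \frac{1}{-24} = - \frac{1}{24} \approx -0.041667$)
$94 h 28 = 94 \left(- \frac{1}{24}\right) 28 = \left(- \frac{47}{12}\right) 28 = - \frac{329}{3}$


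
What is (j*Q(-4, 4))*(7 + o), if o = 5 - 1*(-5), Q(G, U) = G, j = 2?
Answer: -136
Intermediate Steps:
o = 10 (o = 5 + 5 = 10)
(j*Q(-4, 4))*(7 + o) = (2*(-4))*(7 + 10) = -8*17 = -136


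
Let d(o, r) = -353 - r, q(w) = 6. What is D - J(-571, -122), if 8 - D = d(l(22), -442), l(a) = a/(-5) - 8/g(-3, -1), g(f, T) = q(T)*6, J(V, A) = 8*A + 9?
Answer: 886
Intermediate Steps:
J(V, A) = 9 + 8*A
g(f, T) = 36 (g(f, T) = 6*6 = 36)
l(a) = -2/9 - a/5 (l(a) = a/(-5) - 8/36 = a*(-⅕) - 8*1/36 = -a/5 - 2/9 = -2/9 - a/5)
D = -81 (D = 8 - (-353 - 1*(-442)) = 8 - (-353 + 442) = 8 - 1*89 = 8 - 89 = -81)
D - J(-571, -122) = -81 - (9 + 8*(-122)) = -81 - (9 - 976) = -81 - 1*(-967) = -81 + 967 = 886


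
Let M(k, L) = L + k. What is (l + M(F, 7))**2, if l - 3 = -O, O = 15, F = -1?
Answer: 36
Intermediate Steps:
l = -12 (l = 3 - 1*15 = 3 - 15 = -12)
(l + M(F, 7))**2 = (-12 + (7 - 1))**2 = (-12 + 6)**2 = (-6)**2 = 36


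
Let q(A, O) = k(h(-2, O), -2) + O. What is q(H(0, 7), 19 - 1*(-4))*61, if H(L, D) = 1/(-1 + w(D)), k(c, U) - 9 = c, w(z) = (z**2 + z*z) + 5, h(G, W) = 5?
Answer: 2257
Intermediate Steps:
w(z) = 5 + 2*z**2 (w(z) = (z**2 + z**2) + 5 = 2*z**2 + 5 = 5 + 2*z**2)
k(c, U) = 9 + c
H(L, D) = 1/(4 + 2*D**2) (H(L, D) = 1/(-1 + (5 + 2*D**2)) = 1/(4 + 2*D**2))
q(A, O) = 14 + O (q(A, O) = (9 + 5) + O = 14 + O)
q(H(0, 7), 19 - 1*(-4))*61 = (14 + (19 - 1*(-4)))*61 = (14 + (19 + 4))*61 = (14 + 23)*61 = 37*61 = 2257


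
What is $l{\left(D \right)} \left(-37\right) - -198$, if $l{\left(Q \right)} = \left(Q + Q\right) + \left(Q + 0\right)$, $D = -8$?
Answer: $1086$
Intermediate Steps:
$l{\left(Q \right)} = 3 Q$ ($l{\left(Q \right)} = 2 Q + Q = 3 Q$)
$l{\left(D \right)} \left(-37\right) - -198 = 3 \left(-8\right) \left(-37\right) - -198 = \left(-24\right) \left(-37\right) + 198 = 888 + 198 = 1086$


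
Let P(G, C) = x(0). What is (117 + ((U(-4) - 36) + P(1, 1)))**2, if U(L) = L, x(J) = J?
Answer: 5929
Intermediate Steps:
P(G, C) = 0
(117 + ((U(-4) - 36) + P(1, 1)))**2 = (117 + ((-4 - 36) + 0))**2 = (117 + (-40 + 0))**2 = (117 - 40)**2 = 77**2 = 5929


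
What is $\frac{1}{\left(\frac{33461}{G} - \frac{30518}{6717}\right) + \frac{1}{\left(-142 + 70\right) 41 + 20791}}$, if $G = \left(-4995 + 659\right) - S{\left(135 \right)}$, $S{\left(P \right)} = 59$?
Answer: $- \frac{175542984795}{2134034925706} \approx -0.082259$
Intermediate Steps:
$G = -4395$ ($G = \left(-4995 + 659\right) - 59 = -4336 - 59 = -4395$)
$\frac{1}{\left(\frac{33461}{G} - \frac{30518}{6717}\right) + \frac{1}{\left(-142 + 70\right) 41 + 20791}} = \frac{1}{\left(\frac{33461}{-4395} - \frac{30518}{6717}\right) + \frac{1}{\left(-142 + 70\right) 41 + 20791}} = \frac{1}{\left(33461 \left(- \frac{1}{4395}\right) - \frac{30518}{6717}\right) + \frac{1}{\left(-72\right) 41 + 20791}} = \frac{1}{\left(- \frac{33461}{4395} - \frac{30518}{6717}\right) + \frac{1}{-2952 + 20791}} = \frac{1}{- \frac{119628049}{9840405} + \frac{1}{17839}} = \frac{1}{- \frac{2134034925706}{175542984795}} = - \frac{175542984795}{2134034925706}$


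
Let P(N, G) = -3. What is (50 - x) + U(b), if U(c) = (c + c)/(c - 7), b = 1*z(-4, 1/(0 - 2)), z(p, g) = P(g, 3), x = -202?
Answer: 1263/5 ≈ 252.60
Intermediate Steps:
z(p, g) = -3
b = -3 (b = 1*(-3) = -3)
U(c) = 2*c/(-7 + c) (U(c) = (2*c)/(-7 + c) = 2*c/(-7 + c))
(50 - x) + U(b) = (50 - 1*(-202)) + 2*(-3)/(-7 - 3) = (50 + 202) + 2*(-3)/(-10) = 252 + 2*(-3)*(-1/10) = 252 + 3/5 = 1263/5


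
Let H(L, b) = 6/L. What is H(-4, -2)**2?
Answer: 9/4 ≈ 2.2500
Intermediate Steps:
H(-4, -2)**2 = (6/(-4))**2 = (6*(-1/4))**2 = (-3/2)**2 = 9/4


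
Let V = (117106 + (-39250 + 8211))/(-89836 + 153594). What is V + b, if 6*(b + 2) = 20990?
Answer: 669015863/191274 ≈ 3497.7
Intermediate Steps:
b = 10489/3 (b = -2 + (1/6)*20990 = -2 + 10495/3 = 10489/3 ≈ 3496.3)
V = 86067/63758 (V = (117106 - 31039)/63758 = 86067*(1/63758) = 86067/63758 ≈ 1.3499)
V + b = 86067/63758 + 10489/3 = 669015863/191274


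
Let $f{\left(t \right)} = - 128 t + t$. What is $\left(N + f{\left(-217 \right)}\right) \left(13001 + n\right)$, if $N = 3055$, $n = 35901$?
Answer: $1497085828$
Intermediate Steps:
$f{\left(t \right)} = - 127 t$
$\left(N + f{\left(-217 \right)}\right) \left(13001 + n\right) = \left(3055 - -27559\right) \left(13001 + 35901\right) = \left(3055 + 27559\right) 48902 = 30614 \cdot 48902 = 1497085828$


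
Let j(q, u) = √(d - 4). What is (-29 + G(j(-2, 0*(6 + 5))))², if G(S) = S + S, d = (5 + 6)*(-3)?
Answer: 693 - 116*I*√37 ≈ 693.0 - 705.6*I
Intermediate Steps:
d = -33 (d = 11*(-3) = -33)
j(q, u) = I*√37 (j(q, u) = √(-33 - 4) = √(-37) = I*√37)
G(S) = 2*S
(-29 + G(j(-2, 0*(6 + 5))))² = (-29 + 2*(I*√37))² = (-29 + 2*I*√37)²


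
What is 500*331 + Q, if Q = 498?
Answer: 165998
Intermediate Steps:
500*331 + Q = 500*331 + 498 = 165500 + 498 = 165998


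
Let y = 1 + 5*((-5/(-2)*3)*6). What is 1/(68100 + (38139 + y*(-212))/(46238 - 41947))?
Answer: 4291/292207327 ≈ 1.4685e-5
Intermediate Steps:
y = 226 (y = 1 + 5*((-5*(-½)*3)*6) = 1 + 5*(((5/2)*3)*6) = 1 + 5*((15/2)*6) = 1 + 5*45 = 1 + 225 = 226)
1/(68100 + (38139 + y*(-212))/(46238 - 41947)) = 1/(68100 + (38139 + 226*(-212))/(46238 - 41947)) = 1/(68100 + (38139 - 47912)/4291) = 1/(68100 - 9773*1/4291) = 1/(68100 - 9773/4291) = 1/(292207327/4291) = 4291/292207327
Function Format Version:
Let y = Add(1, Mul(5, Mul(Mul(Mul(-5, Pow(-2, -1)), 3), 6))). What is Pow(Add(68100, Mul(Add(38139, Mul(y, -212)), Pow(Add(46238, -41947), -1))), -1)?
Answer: Rational(4291, 292207327) ≈ 1.4685e-5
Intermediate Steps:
y = 226 (y = Add(1, Mul(5, Mul(Mul(Mul(-5, Rational(-1, 2)), 3), 6))) = Add(1, Mul(5, Mul(Mul(Rational(5, 2), 3), 6))) = Add(1, Mul(5, Mul(Rational(15, 2), 6))) = Add(1, Mul(5, 45)) = Add(1, 225) = 226)
Pow(Add(68100, Mul(Add(38139, Mul(y, -212)), Pow(Add(46238, -41947), -1))), -1) = Pow(Add(68100, Mul(Add(38139, Mul(226, -212)), Pow(Add(46238, -41947), -1))), -1) = Pow(Add(68100, Mul(Add(38139, -47912), Pow(4291, -1))), -1) = Pow(Add(68100, Mul(-9773, Rational(1, 4291))), -1) = Pow(Add(68100, Rational(-9773, 4291)), -1) = Pow(Rational(292207327, 4291), -1) = Rational(4291, 292207327)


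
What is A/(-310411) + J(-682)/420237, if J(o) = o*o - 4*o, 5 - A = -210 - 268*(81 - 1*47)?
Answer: 141306856673/130446187407 ≈ 1.0833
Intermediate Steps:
A = 9327 (A = 5 - (-210 - 268*(81 - 1*47)) = 5 - (-210 - 268*(81 - 47)) = 5 - (-210 - 268*34) = 5 - (-210 - 9112) = 5 - 1*(-9322) = 5 + 9322 = 9327)
J(o) = o**2 - 4*o
A/(-310411) + J(-682)/420237 = 9327/(-310411) - 682*(-4 - 682)/420237 = 9327*(-1/310411) - 682*(-686)*(1/420237) = -9327/310411 + 467852*(1/420237) = -9327/310411 + 467852/420237 = 141306856673/130446187407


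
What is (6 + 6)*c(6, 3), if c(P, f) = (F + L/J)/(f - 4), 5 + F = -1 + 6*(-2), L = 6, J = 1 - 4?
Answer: 240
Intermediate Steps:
J = -3
F = -18 (F = -5 + (-1 + 6*(-2)) = -5 + (-1 - 12) = -5 - 13 = -18)
c(P, f) = -20/(-4 + f) (c(P, f) = (-18 + 6/(-3))/(f - 4) = (-18 + 6*(-1/3))/(-4 + f) = (-18 - 2)/(-4 + f) = -20/(-4 + f))
(6 + 6)*c(6, 3) = (6 + 6)*(-20/(-4 + 3)) = 12*(-20/(-1)) = 12*(-20*(-1)) = 12*20 = 240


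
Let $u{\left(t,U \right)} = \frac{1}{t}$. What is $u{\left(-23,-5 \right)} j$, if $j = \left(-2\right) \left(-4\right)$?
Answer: $- \frac{8}{23} \approx -0.34783$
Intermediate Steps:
$j = 8$
$u{\left(-23,-5 \right)} j = \frac{1}{-23} \cdot 8 = \left(- \frac{1}{23}\right) 8 = - \frac{8}{23}$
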